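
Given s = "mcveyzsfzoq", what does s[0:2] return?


Input string: 'mcveyzsfzoq'
Operation: slice [0:2]
Extract characters: s[0]='m', s[1]='c'
Result: mc


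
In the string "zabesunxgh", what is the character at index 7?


Input string: 'zabesunxgh'
Operation: get character at index 7
Index mapping: s[0]='z', s[1]='a', s[2]='b', s[3]='e', s[4]='s', s[5]='u', s[6]='n', s[7]='x'
Result: 'x'


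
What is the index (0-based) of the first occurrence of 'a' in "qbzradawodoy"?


Input string: 'qbzradawodoy'
Target: 'a'
Scanning left to right: s[0]='q', s[1]='b', s[2]='z', s[3]='r', s[4]='a'
First match at index: 4


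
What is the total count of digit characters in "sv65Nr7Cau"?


Input string: 'sv65Nr7Cau'
Operation: count digit characters (0-9)
Scan: 's', 'v', '6'(digit), '5'(digit), 'N', 'r', '7'(digit), 'C', 'a', 'u'
Digits found: 3
Result: 3


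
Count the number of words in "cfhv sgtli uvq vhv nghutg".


Input string: 'cfhv sgtli uvq vhv nghutg'
Operation: split by spaces
Words found: 'cfhv', 'sgtli', 'uvq', 'vhv', 'nghutg'
Word count: 5


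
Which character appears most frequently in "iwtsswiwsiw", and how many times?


Input: 'iwtsswiwsiw'
Operation: tally each character
Counts: 'i':3, 's':3, 't':1, 'w':4
Maximum: 'w' appears 4 times


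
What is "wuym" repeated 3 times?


Input string: 'wuym'
Operation: repeat 3 times
Concatenation: 'wuym' + 'wuym' + 'wuym'
Result: wuymwuymwuym


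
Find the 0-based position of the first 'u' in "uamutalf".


Input string: 'uamutalf'
Target: 'u'
Scanning left to right: s[0]='u'
First match at index: 0


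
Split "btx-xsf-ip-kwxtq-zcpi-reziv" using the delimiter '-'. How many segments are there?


Input string: 'btx-xsf-ip-kwxtq-zcpi-reziv'
Delimiter: '-'
Split result: 'btx', 'xsf', 'ip', 'kwxtq', 'zcpi', 'reziv'
Number of parts: 6


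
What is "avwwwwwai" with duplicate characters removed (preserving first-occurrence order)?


Input: 'avwwwwwai'
Operation: keep first occurrence of each character
Scan: s[0]='a' new -> keep; s[1]='v' new -> keep; s[2]='w' new -> keep; s[3]='w' seen -> skip; s[4]='w' seen -> skip; s[5]='w' seen -> skip; s[6]='w' seen -> skip; s[7]='a' seen -> skip; s[8]='i' new -> keep
Result: avwi


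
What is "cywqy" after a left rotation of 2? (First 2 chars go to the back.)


Input: 'cywqy', shift = 2
Operation: split at index 2 and swap parts
Front part s[0:2] = 'cy'
Back part s[2:] = 'wqy'
Rotated = back + front = 'wqy' + 'cy'
Result: wqycy


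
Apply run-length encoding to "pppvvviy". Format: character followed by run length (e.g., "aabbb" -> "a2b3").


Input: 'pppvvviy'
Operation: identify consecutive runs
Runs: 'ppp' -> p3, 'vvv' -> v3, 'i' -> i1, 'y' -> y1
Encoded: p3v3i1y1


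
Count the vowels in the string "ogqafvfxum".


Input string: 'ogqafvfxum'
Operation: count vowels (a, e, i, o, u)
Scan: s[0]='o' (vowel), s[1]='g', s[2]='q', s[3]='a' (vowel), s[4]='f', s[5]='v', s[6]='f', s[7]='x', s[8]='u' (vowel), s[9]='m'
Vowels found: 3
Result: 3


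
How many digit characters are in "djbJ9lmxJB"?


Input string: 'djbJ9lmxJB'
Operation: count digit characters (0-9)
Scan: 'd', 'j', 'b', 'J', '9'(digit), 'l', 'm', 'x', 'J', 'B'
Digits found: 1
Result: 1


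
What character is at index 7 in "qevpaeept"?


Input string: 'qevpaeept'
Operation: get character at index 7
Index mapping: s[0]='q', s[1]='e', s[2]='v', s[3]='p', s[4]='a', s[5]='e', s[6]='e', s[7]='p'
Result: 'p'


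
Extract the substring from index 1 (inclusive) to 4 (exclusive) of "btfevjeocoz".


Input string: 'btfevjeocoz'
Operation: slice [1:4]
Extract characters: s[1]='t', s[2]='f', s[3]='e'
Result: tfe


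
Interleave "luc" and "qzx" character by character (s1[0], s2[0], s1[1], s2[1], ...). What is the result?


String 1: 'luc'
String 2: 'qzx'
Operation: alternate characters
Pairs: 'l'+'q', 'u'+'z', 'c'+'x'
Result: lquzcx


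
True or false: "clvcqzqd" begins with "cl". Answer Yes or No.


Input string: 'clvcqzqd'
Prefix to check: 'cl'
First 2 characters of input: 'cl'
Match: True
Result: Yes


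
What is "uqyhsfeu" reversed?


Input string: 'uqyhsfeu'
Operation: reverse character order
Original order: 'u' -> 'q' -> 'y' -> 'h' -> 's' -> 'f' -> 'e' -> 'u'
Reversed order: 'u' -> 'e' -> 'f' -> 's' -> 'h' -> 'y' -> 'q' -> 'u'
Result: uefshyqu


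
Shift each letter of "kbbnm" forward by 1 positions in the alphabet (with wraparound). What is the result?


Input: 'kbbnm', shift = 1
Operation: for each letter, (position + 1) mod 26
Mapping: 'k'(10+1=11)->'l', 'b'(1+1=2)->'c', 'b'(1+1=2)->'c', 'n'(13+1=14)->'o', 'm'(12+1=13)->'n'
Result: lccon


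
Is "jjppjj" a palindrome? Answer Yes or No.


Input string: 'jjppjj'
Reversed: 'jjppjj'
Compare pairs: s[0]='j' vs s[5]='j' (match), s[1]='j' vs s[4]='j' (match), s[2]='p' vs s[3]='p' (match)
Palindrome: Yes


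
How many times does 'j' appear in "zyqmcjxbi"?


Input string: 'zyqmcjxbi'
Target character: 'j'
Scan each position: s[5]='j'
Matches found at indices: 5
Total: 1


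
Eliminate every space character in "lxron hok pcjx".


Input string: 'lxron hok pcjx'
Operation: remove all spaces
Words: 'lxron', 'hok', 'pcjx'
Join without spaces: lxronhokpcjx


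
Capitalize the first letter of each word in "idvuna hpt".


Input string: 'idvuna hpt'
Operation: capitalize first letter of each word
Word transformations: 'idvuna'->'Idvuna', 'hpt'->'Hpt'
Result: Idvuna Hpt


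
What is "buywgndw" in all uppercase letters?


Input string: 'buywgndw'
Operation: convert each letter to uppercase
Mapping: 'b'->'B', 'u'->'U', 'y'->'Y', 'w'->'W', 'g'->'G', 'n'->'N', 'd'->'D', 'w'->'W'
Result: BUYWGNDW


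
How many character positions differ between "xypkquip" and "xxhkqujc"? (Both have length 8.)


String 1: 'xypkquip'
String 2: 'xxhkqujc'
Compare each position: pos 0: 'x'=='x', pos 1: 'y'!='x', pos 2: 'p'!='h', pos 3: 'k'=='k', pos 4: 'q'=='q', pos 5: 'u'=='u', pos 6: 'i'!='j', pos 7: 'p'!='c'
Differing positions: 4
Hamming distance: 4


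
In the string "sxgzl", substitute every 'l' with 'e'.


Input string: 'sxgzl'
Operation: replace 'l' with 'e'
Positions of 'l': 4
After replacement: sxgze


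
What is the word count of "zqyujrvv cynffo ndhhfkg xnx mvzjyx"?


Input string: 'zqyujrvv cynffo ndhhfkg xnx mvzjyx'
Operation: split by spaces
Words found: 'zqyujrvv', 'cynffo', 'ndhhfkg', 'xnx', 'mvzjyx'
Word count: 5


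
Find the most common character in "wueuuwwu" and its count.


Input: 'wueuuwwu'
Operation: tally each character
Counts: 'e':1, 'u':4, 'w':3
Maximum: 'u' appears 4 times


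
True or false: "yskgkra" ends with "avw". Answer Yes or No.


Input string: 'yskgkra'
Suffix to check: 'avw'
Last 3 characters of input: 'kra'
Match: False
Result: No


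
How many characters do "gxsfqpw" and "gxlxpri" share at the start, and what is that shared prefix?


String 1: 'gxsfqpw'
String 2: 'gxlxpri'
Compare position by position:
pos 0: 'g' vs 'g' match
pos 1: 'x' vs 'x' match
pos 2: 's' vs 'l' differ -> stop
Longest common prefix: "gx" (length 2)


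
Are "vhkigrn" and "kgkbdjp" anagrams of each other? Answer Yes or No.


String 1: 'vhkigrn' -> sorted: 'ghiknrv'
String 2: 'kgkbdjp' -> sorted: 'bdgjkkp'
Compare sorted forms: 'ghiknrv' != 'bdgjkkp'
Anagram: No


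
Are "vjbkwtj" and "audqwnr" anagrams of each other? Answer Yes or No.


String 1: 'vjbkwtj' -> sorted: 'bjjktvw'
String 2: 'audqwnr' -> sorted: 'adnqruw'
Compare sorted forms: 'bjjktvw' != 'adnqruw'
Anagram: No


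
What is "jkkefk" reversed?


Input string: 'jkkefk'
Operation: reverse character order
Original order: 'j' -> 'k' -> 'k' -> 'e' -> 'f' -> 'k'
Reversed order: 'k' -> 'f' -> 'e' -> 'k' -> 'k' -> 'j'
Result: kfekkj


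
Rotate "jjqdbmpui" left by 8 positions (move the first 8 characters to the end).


Input: 'jjqdbmpui', shift = 8
Operation: split at index 8 and swap parts
Front part s[0:8] = 'jjqdbmpu'
Back part s[8:] = 'i'
Rotated = back + front = 'i' + 'jjqdbmpu'
Result: ijjqdbmpu


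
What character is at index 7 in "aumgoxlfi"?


Input string: 'aumgoxlfi'
Operation: get character at index 7
Index mapping: s[0]='a', s[1]='u', s[2]='m', s[3]='g', s[4]='o', s[5]='x', s[6]='l', s[7]='f'
Result: 'f'


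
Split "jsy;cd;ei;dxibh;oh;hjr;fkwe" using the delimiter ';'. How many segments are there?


Input string: 'jsy;cd;ei;dxibh;oh;hjr;fkwe'
Delimiter: ';'
Split result: 'jsy', 'cd', 'ei', 'dxibh', 'oh', 'hjr', 'fkwe'
Number of parts: 7


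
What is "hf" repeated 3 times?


Input string: 'hf'
Operation: repeat 3 times
Concatenation: 'hf' + 'hf' + 'hf'
Result: hfhfhf


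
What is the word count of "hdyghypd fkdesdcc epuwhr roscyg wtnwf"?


Input string: 'hdyghypd fkdesdcc epuwhr roscyg wtnwf'
Operation: split by spaces
Words found: 'hdyghypd', 'fkdesdcc', 'epuwhr', 'roscyg', 'wtnwf'
Word count: 5


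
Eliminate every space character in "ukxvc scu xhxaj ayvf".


Input string: 'ukxvc scu xhxaj ayvf'
Operation: remove all spaces
Words: 'ukxvc', 'scu', 'xhxaj', 'ayvf'
Join without spaces: ukxvcscuxhxajayvf


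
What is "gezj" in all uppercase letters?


Input string: 'gezj'
Operation: convert each letter to uppercase
Mapping: 'g'->'G', 'e'->'E', 'z'->'Z', 'j'->'J'
Result: GEZJ


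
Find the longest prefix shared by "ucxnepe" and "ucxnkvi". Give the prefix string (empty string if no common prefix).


String 1: 'ucxnepe'
String 2: 'ucxnkvi'
Compare position by position:
pos 0: 'u' vs 'u' match
pos 1: 'c' vs 'c' match
pos 2: 'x' vs 'x' match
pos 3: 'n' vs 'n' match
pos 4: 'e' vs 'k' differ -> stop
Longest common prefix: "ucxn" (length 4)


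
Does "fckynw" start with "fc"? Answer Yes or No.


Input string: 'fckynw'
Prefix to check: 'fc'
First 2 characters of input: 'fc'
Match: True
Result: Yes


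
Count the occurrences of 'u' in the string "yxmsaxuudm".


Input string: 'yxmsaxuudm'
Target character: 'u'
Scan each position: s[6]='u', s[7]='u'
Matches found at indices: 6, 7
Total: 2


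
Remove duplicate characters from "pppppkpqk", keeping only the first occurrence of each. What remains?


Input: 'pppppkpqk'
Operation: keep first occurrence of each character
Scan: s[0]='p' new -> keep; s[1]='p' seen -> skip; s[2]='p' seen -> skip; s[3]='p' seen -> skip; s[4]='p' seen -> skip; s[5]='k' new -> keep; s[6]='p' seen -> skip; s[7]='q' new -> keep; s[8]='k' seen -> skip
Result: pkq


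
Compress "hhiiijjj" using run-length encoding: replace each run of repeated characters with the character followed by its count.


Input: 'hhiiijjj'
Operation: identify consecutive runs
Runs: 'hh' -> h2, 'iii' -> i3, 'jjj' -> j3
Encoded: h2i3j3


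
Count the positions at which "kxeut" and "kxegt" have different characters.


String 1: 'kxeut'
String 2: 'kxegt'
Compare each position: pos 0: 'k'=='k', pos 1: 'x'=='x', pos 2: 'e'=='e', pos 3: 'u'!='g', pos 4: 't'=='t'
Differing positions: 1
Hamming distance: 1


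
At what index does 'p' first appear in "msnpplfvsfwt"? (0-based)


Input string: 'msnpplfvsfwt'
Target: 'p'
Scanning left to right: s[0]='m', s[1]='s', s[2]='n', s[3]='p'
First match at index: 3


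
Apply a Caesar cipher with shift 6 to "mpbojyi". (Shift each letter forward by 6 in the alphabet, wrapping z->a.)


Input: 'mpbojyi', shift = 6
Operation: for each letter, (position + 6) mod 26
Mapping: 'm'(12+6=18)->'s', 'p'(15+6=21)->'v', 'b'(1+6=7)->'h', 'o'(14+6=20)->'u', 'j'(9+6=15)->'p', 'y'(24+6=30, 30 mod 26=4)->'e', 'i'(8+6=14)->'o'
Result: svhupeo


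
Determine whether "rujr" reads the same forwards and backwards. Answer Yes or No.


Input string: 'rujr'
Reversed: 'rjur'
Compare pairs: s[0]='r' vs s[3]='r' (match), s[1]='u' vs s[2]='j' (mismatch)
Palindrome: No


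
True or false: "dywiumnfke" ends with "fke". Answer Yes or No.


Input string: 'dywiumnfke'
Suffix to check: 'fke'
Last 3 characters of input: 'fke'
Match: True
Result: Yes


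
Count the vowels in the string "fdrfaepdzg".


Input string: 'fdrfaepdzg'
Operation: count vowels (a, e, i, o, u)
Scan: s[0]='f', s[1]='d', s[2]='r', s[3]='f', s[4]='a' (vowel), s[5]='e' (vowel), s[6]='p', s[7]='d', s[8]='z', s[9]='g'
Vowels found: 2
Result: 2


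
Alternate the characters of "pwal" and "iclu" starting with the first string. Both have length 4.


String 1: 'pwal'
String 2: 'iclu'
Operation: alternate characters
Pairs: 'p'+'i', 'w'+'c', 'a'+'l', 'l'+'u'
Result: piwcallu


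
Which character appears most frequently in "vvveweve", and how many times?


Input: 'vvveweve'
Operation: tally each character
Counts: 'e':3, 'v':4, 'w':1
Maximum: 'v' appears 4 times


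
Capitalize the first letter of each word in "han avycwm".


Input string: 'han avycwm'
Operation: capitalize first letter of each word
Word transformations: 'han'->'Han', 'avycwm'->'Avycwm'
Result: Han Avycwm


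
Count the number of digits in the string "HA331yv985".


Input string: 'HA331yv985'
Operation: count digit characters (0-9)
Scan: 'H', 'A', '3'(digit), '3'(digit), '1'(digit), 'y', 'v', '9'(digit), '8'(digit), '5'(digit)
Digits found: 6
Result: 6


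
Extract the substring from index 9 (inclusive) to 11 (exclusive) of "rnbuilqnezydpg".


Input string: 'rnbuilqnezydpg'
Operation: slice [9:11]
Extract characters: s[9]='z', s[10]='y'
Result: zy


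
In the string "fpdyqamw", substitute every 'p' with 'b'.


Input string: 'fpdyqamw'
Operation: replace 'p' with 'b'
Positions of 'p': 1
After replacement: fbdyqamw


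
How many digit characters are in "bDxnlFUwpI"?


Input string: 'bDxnlFUwpI'
Operation: count digit characters (0-9)
Scan: 'b', 'D', 'x', 'n', 'l', 'F', 'U', 'w', 'p', 'I'
Digits found: 0
Result: 0


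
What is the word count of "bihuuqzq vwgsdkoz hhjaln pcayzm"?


Input string: 'bihuuqzq vwgsdkoz hhjaln pcayzm'
Operation: split by spaces
Words found: 'bihuuqzq', 'vwgsdkoz', 'hhjaln', 'pcayzm'
Word count: 4


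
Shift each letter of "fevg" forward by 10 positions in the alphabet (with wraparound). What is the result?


Input: 'fevg', shift = 10
Operation: for each letter, (position + 10) mod 26
Mapping: 'f'(5+10=15)->'p', 'e'(4+10=14)->'o', 'v'(21+10=31, 31 mod 26=5)->'f', 'g'(6+10=16)->'q'
Result: pofq


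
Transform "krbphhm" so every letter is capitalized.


Input string: 'krbphhm'
Operation: convert each letter to uppercase
Mapping: 'k'->'K', 'r'->'R', 'b'->'B', 'p'->'P', 'h'->'H', 'h'->'H', 'm'->'M'
Result: KRBPHHM


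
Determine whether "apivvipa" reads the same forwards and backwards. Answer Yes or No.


Input string: 'apivvipa'
Reversed: 'apivvipa'
Compare pairs: s[0]='a' vs s[7]='a' (match), s[1]='p' vs s[6]='p' (match), s[2]='i' vs s[5]='i' (match), s[3]='v' vs s[4]='v' (match)
Palindrome: Yes


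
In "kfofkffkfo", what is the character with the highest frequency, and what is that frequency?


Input: 'kfofkffkfo'
Operation: tally each character
Counts: 'f':5, 'k':3, 'o':2
Maximum: 'f' appears 5 times


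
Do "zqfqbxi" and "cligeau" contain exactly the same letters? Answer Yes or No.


String 1: 'zqfqbxi' -> sorted: 'bfiqqxz'
String 2: 'cligeau' -> sorted: 'acegilu'
Compare sorted forms: 'bfiqqxz' != 'acegilu'
Anagram: No


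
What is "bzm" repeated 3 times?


Input string: 'bzm'
Operation: repeat 3 times
Concatenation: 'bzm' + 'bzm' + 'bzm'
Result: bzmbzmbzm


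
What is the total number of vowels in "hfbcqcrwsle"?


Input string: 'hfbcqcrwsle'
Operation: count vowels (a, e, i, o, u)
Scan: s[0]='h', s[1]='f', s[2]='b', s[3]='c', s[4]='q', s[5]='c', s[6]='r', s[7]='w', s[8]='s', s[9]='l', s[10]='e' (vowel)
Vowels found: 1
Result: 1


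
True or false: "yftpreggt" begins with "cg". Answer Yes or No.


Input string: 'yftpreggt'
Prefix to check: 'cg'
First 2 characters of input: 'yf'
Match: False
Result: No


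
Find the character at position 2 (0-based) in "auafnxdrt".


Input string: 'auafnxdrt'
Operation: get character at index 2
Index mapping: s[0]='a', s[1]='u', s[2]='a'
Result: 'a'


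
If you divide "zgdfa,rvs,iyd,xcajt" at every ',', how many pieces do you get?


Input string: 'zgdfa,rvs,iyd,xcajt'
Delimiter: ','
Split result: 'zgdfa', 'rvs', 'iyd', 'xcajt'
Number of parts: 4


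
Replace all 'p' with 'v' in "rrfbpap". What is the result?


Input string: 'rrfbpap'
Operation: replace 'p' with 'v'
Positions of 'p': 4, 6
After replacement: rrfbvav


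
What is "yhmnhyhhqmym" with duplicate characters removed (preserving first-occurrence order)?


Input: 'yhmnhyhhqmym'
Operation: keep first occurrence of each character
Scan: s[0]='y' new -> keep; s[1]='h' new -> keep; s[2]='m' new -> keep; s[3]='n' new -> keep; s[4]='h' seen -> skip; s[5]='y' seen -> skip; s[6]='h' seen -> skip; s[7]='h' seen -> skip; s[8]='q' new -> keep; s[9]='m' seen -> skip; s[10]='y' seen -> skip; s[11]='m' seen -> skip
Result: yhmnq


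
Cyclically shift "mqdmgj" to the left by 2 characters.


Input: 'mqdmgj', shift = 2
Operation: split at index 2 and swap parts
Front part s[0:2] = 'mq'
Back part s[2:] = 'dmgj'
Rotated = back + front = 'dmgj' + 'mq'
Result: dmgjmq


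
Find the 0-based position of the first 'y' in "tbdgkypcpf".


Input string: 'tbdgkypcpf'
Target: 'y'
Scanning left to right: s[0]='t', s[1]='b', s[2]='d', s[3]='g', s[4]='k', s[5]='y'
First match at index: 5


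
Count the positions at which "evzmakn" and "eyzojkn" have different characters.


String 1: 'evzmakn'
String 2: 'eyzojkn'
Compare each position: pos 0: 'e'=='e', pos 1: 'v'!='y', pos 2: 'z'=='z', pos 3: 'm'!='o', pos 4: 'a'!='j', pos 5: 'k'=='k', pos 6: 'n'=='n'
Differing positions: 3
Hamming distance: 3


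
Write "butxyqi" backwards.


Input string: 'butxyqi'
Operation: reverse character order
Original order: 'b' -> 'u' -> 't' -> 'x' -> 'y' -> 'q' -> 'i'
Reversed order: 'i' -> 'q' -> 'y' -> 'x' -> 't' -> 'u' -> 'b'
Result: iqyxtub


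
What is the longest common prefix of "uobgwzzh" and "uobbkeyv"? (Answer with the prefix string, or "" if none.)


String 1: 'uobgwzzh'
String 2: 'uobbkeyv'
Compare position by position:
pos 0: 'u' vs 'u' match
pos 1: 'o' vs 'o' match
pos 2: 'b' vs 'b' match
pos 3: 'g' vs 'b' differ -> stop
Longest common prefix: "uob" (length 3)


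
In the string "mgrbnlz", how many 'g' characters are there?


Input string: 'mgrbnlz'
Target character: 'g'
Scan each position: s[1]='g'
Matches found at indices: 1
Total: 1


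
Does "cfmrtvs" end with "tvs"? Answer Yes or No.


Input string: 'cfmrtvs'
Suffix to check: 'tvs'
Last 3 characters of input: 'tvs'
Match: True
Result: Yes


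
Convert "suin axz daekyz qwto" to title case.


Input string: 'suin axz daekyz qwto'
Operation: capitalize first letter of each word
Word transformations: 'suin'->'Suin', 'axz'->'Axz', 'daekyz'->'Daekyz', 'qwto'->'Qwto'
Result: Suin Axz Daekyz Qwto


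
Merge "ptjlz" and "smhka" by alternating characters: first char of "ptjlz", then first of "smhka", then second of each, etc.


String 1: 'ptjlz'
String 2: 'smhka'
Operation: alternate characters
Pairs: 'p'+'s', 't'+'m', 'j'+'h', 'l'+'k', 'z'+'a'
Result: pstmjhlkza


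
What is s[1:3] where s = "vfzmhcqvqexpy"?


Input string: 'vfzmhcqvqexpy'
Operation: slice [1:3]
Extract characters: s[1]='f', s[2]='z'
Result: fz


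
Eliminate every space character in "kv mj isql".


Input string: 'kv mj isql'
Operation: remove all spaces
Words: 'kv', 'mj', 'isql'
Join without spaces: kvmjisql


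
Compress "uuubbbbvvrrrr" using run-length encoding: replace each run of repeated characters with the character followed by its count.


Input: 'uuubbbbvvrrrr'
Operation: identify consecutive runs
Runs: 'uuu' -> u3, 'bbbb' -> b4, 'vv' -> v2, 'rrrr' -> r4
Encoded: u3b4v2r4


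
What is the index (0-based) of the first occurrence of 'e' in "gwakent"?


Input string: 'gwakent'
Target: 'e'
Scanning left to right: s[0]='g', s[1]='w', s[2]='a', s[3]='k', s[4]='e'
First match at index: 4


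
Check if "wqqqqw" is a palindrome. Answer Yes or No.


Input string: 'wqqqqw'
Reversed: 'wqqqqw'
Compare pairs: s[0]='w' vs s[5]='w' (match), s[1]='q' vs s[4]='q' (match), s[2]='q' vs s[3]='q' (match)
Palindrome: Yes


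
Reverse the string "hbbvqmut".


Input string: 'hbbvqmut'
Operation: reverse character order
Original order: 'h' -> 'b' -> 'b' -> 'v' -> 'q' -> 'm' -> 'u' -> 't'
Reversed order: 't' -> 'u' -> 'm' -> 'q' -> 'v' -> 'b' -> 'b' -> 'h'
Result: tumqvbbh


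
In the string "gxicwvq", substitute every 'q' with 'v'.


Input string: 'gxicwvq'
Operation: replace 'q' with 'v'
Positions of 'q': 6
After replacement: gxicwvv


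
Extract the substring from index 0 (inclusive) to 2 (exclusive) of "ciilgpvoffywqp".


Input string: 'ciilgpvoffywqp'
Operation: slice [0:2]
Extract characters: s[0]='c', s[1]='i'
Result: ci


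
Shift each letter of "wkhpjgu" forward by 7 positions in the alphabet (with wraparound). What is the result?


Input: 'wkhpjgu', shift = 7
Operation: for each letter, (position + 7) mod 26
Mapping: 'w'(22+7=29, 29 mod 26=3)->'d', 'k'(10+7=17)->'r', 'h'(7+7=14)->'o', 'p'(15+7=22)->'w', 'j'(9+7=16)->'q', 'g'(6+7=13)->'n', 'u'(20+7=27, 27 mod 26=1)->'b'
Result: drowqnb


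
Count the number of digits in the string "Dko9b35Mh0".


Input string: 'Dko9b35Mh0'
Operation: count digit characters (0-9)
Scan: 'D', 'k', 'o', '9'(digit), 'b', '3'(digit), '5'(digit), 'M', 'h', '0'(digit)
Digits found: 4
Result: 4


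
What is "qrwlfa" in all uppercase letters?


Input string: 'qrwlfa'
Operation: convert each letter to uppercase
Mapping: 'q'->'Q', 'r'->'R', 'w'->'W', 'l'->'L', 'f'->'F', 'a'->'A'
Result: QRWLFA


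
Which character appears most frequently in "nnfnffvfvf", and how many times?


Input: 'nnfnffvfvf'
Operation: tally each character
Counts: 'f':5, 'n':3, 'v':2
Maximum: 'f' appears 5 times


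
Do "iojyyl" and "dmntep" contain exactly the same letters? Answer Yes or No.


String 1: 'iojyyl' -> sorted: 'ijloyy'
String 2: 'dmntep' -> sorted: 'demnpt'
Compare sorted forms: 'ijloyy' != 'demnpt'
Anagram: No


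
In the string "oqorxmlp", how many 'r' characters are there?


Input string: 'oqorxmlp'
Target character: 'r'
Scan each position: s[3]='r'
Matches found at indices: 3
Total: 1


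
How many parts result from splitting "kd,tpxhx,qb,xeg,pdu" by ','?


Input string: 'kd,tpxhx,qb,xeg,pdu'
Delimiter: ','
Split result: 'kd', 'tpxhx', 'qb', 'xeg', 'pdu'
Number of parts: 5


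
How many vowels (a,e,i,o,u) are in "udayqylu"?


Input string: 'udayqylu'
Operation: count vowels (a, e, i, o, u)
Scan: s[0]='u' (vowel), s[1]='d', s[2]='a' (vowel), s[3]='y', s[4]='q', s[5]='y', s[6]='l', s[7]='u' (vowel)
Vowels found: 3
Result: 3


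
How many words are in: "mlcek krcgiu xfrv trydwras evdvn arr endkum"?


Input string: 'mlcek krcgiu xfrv trydwras evdvn arr endkum'
Operation: split by spaces
Words found: 'mlcek', 'krcgiu', 'xfrv', 'trydwras', 'evdvn', 'arr', 'endkum'
Word count: 7


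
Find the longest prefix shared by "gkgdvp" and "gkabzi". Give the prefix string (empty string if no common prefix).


String 1: 'gkgdvp'
String 2: 'gkabzi'
Compare position by position:
pos 0: 'g' vs 'g' match
pos 1: 'k' vs 'k' match
pos 2: 'g' vs 'a' differ -> stop
Longest common prefix: "gk" (length 2)


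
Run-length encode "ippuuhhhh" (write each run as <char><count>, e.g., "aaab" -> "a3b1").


Input: 'ippuuhhhh'
Operation: identify consecutive runs
Runs: 'i' -> i1, 'pp' -> p2, 'uu' -> u2, 'hhhh' -> h4
Encoded: i1p2u2h4


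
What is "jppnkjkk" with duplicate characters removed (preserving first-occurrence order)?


Input: 'jppnkjkk'
Operation: keep first occurrence of each character
Scan: s[0]='j' new -> keep; s[1]='p' new -> keep; s[2]='p' seen -> skip; s[3]='n' new -> keep; s[4]='k' new -> keep; s[5]='j' seen -> skip; s[6]='k' seen -> skip; s[7]='k' seen -> skip
Result: jpnk


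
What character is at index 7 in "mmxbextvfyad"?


Input string: 'mmxbextvfyad'
Operation: get character at index 7
Index mapping: s[0]='m', s[1]='m', s[2]='x', s[3]='b', s[4]='e', s[5]='x', s[6]='t', s[7]='v'
Result: 'v'


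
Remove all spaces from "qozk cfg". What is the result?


Input string: 'qozk cfg'
Operation: remove all spaces
Words: 'qozk', 'cfg'
Join without spaces: qozkcfg


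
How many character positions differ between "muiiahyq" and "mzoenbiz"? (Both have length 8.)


String 1: 'muiiahyq'
String 2: 'mzoenbiz'
Compare each position: pos 0: 'm'=='m', pos 1: 'u'!='z', pos 2: 'i'!='o', pos 3: 'i'!='e', pos 4: 'a'!='n', pos 5: 'h'!='b', pos 6: 'y'!='i', pos 7: 'q'!='z'
Differing positions: 7
Hamming distance: 7


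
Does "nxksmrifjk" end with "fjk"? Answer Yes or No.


Input string: 'nxksmrifjk'
Suffix to check: 'fjk'
Last 3 characters of input: 'fjk'
Match: True
Result: Yes


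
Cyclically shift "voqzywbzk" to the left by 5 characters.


Input: 'voqzywbzk', shift = 5
Operation: split at index 5 and swap parts
Front part s[0:5] = 'voqzy'
Back part s[5:] = 'wbzk'
Rotated = back + front = 'wbzk' + 'voqzy'
Result: wbzkvoqzy


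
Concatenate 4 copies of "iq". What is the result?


Input string: 'iq'
Operation: repeat 4 times
Concatenation: 'iq' + 'iq' + 'iq' + 'iq'
Result: iqiqiqiq


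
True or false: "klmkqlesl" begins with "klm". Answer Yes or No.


Input string: 'klmkqlesl'
Prefix to check: 'klm'
First 3 characters of input: 'klm'
Match: True
Result: Yes


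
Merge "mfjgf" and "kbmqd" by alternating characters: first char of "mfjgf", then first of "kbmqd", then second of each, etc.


String 1: 'mfjgf'
String 2: 'kbmqd'
Operation: alternate characters
Pairs: 'm'+'k', 'f'+'b', 'j'+'m', 'g'+'q', 'f'+'d'
Result: mkfbjmgqfd


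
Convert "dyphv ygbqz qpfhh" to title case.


Input string: 'dyphv ygbqz qpfhh'
Operation: capitalize first letter of each word
Word transformations: 'dyphv'->'Dyphv', 'ygbqz'->'Ygbqz', 'qpfhh'->'Qpfhh'
Result: Dyphv Ygbqz Qpfhh


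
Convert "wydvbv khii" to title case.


Input string: 'wydvbv khii'
Operation: capitalize first letter of each word
Word transformations: 'wydvbv'->'Wydvbv', 'khii'->'Khii'
Result: Wydvbv Khii


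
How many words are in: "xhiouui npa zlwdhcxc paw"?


Input string: 'xhiouui npa zlwdhcxc paw'
Operation: split by spaces
Words found: 'xhiouui', 'npa', 'zlwdhcxc', 'paw'
Word count: 4


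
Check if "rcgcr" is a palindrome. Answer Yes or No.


Input string: 'rcgcr'
Reversed: 'rcgcr'
Compare pairs: s[0]='r' vs s[4]='r' (match), s[1]='c' vs s[3]='c' (match)
Palindrome: Yes


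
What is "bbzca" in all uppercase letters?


Input string: 'bbzca'
Operation: convert each letter to uppercase
Mapping: 'b'->'B', 'b'->'B', 'z'->'Z', 'c'->'C', 'a'->'A'
Result: BBZCA


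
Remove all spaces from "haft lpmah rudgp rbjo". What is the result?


Input string: 'haft lpmah rudgp rbjo'
Operation: remove all spaces
Words: 'haft', 'lpmah', 'rudgp', 'rbjo'
Join without spaces: haftlpmahrudgprbjo


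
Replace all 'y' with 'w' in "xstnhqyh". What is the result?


Input string: 'xstnhqyh'
Operation: replace 'y' with 'w'
Positions of 'y': 6
After replacement: xstnhqwh


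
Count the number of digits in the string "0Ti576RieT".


Input string: '0Ti576RieT'
Operation: count digit characters (0-9)
Scan: '0'(digit), 'T', 'i', '5'(digit), '7'(digit), '6'(digit), 'R', 'i', 'e', 'T'
Digits found: 4
Result: 4


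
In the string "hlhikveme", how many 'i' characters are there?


Input string: 'hlhikveme'
Target character: 'i'
Scan each position: s[3]='i'
Matches found at indices: 3
Total: 1


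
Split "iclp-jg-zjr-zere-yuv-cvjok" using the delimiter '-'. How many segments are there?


Input string: 'iclp-jg-zjr-zere-yuv-cvjok'
Delimiter: '-'
Split result: 'iclp', 'jg', 'zjr', 'zere', 'yuv', 'cvjok'
Number of parts: 6


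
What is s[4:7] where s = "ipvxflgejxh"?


Input string: 'ipvxflgejxh'
Operation: slice [4:7]
Extract characters: s[4]='f', s[5]='l', s[6]='g'
Result: flg


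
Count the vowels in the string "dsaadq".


Input string: 'dsaadq'
Operation: count vowels (a, e, i, o, u)
Scan: s[0]='d', s[1]='s', s[2]='a' (vowel), s[3]='a' (vowel), s[4]='d', s[5]='q'
Vowels found: 2
Result: 2


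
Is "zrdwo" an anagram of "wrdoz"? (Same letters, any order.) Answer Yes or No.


String 1: 'wrdoz' -> sorted: 'dorwz'
String 2: 'zrdwo' -> sorted: 'dorwz'
Compare sorted forms: 'dorwz' == 'dorwz'
Anagram: Yes


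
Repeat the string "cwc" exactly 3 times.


Input string: 'cwc'
Operation: repeat 3 times
Concatenation: 'cwc' + 'cwc' + 'cwc'
Result: cwccwccwc


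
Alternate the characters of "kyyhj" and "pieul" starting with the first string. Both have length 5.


String 1: 'kyyhj'
String 2: 'pieul'
Operation: alternate characters
Pairs: 'k'+'p', 'y'+'i', 'y'+'e', 'h'+'u', 'j'+'l'
Result: kpyiyehujl


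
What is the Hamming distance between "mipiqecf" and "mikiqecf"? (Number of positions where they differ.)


String 1: 'mipiqecf'
String 2: 'mikiqecf'
Compare each position: pos 0: 'm'=='m', pos 1: 'i'=='i', pos 2: 'p'!='k', pos 3: 'i'=='i', pos 4: 'q'=='q', pos 5: 'e'=='e', pos 6: 'c'=='c', pos 7: 'f'=='f'
Differing positions: 1
Hamming distance: 1


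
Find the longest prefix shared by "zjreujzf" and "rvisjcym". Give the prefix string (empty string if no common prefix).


String 1: 'zjreujzf'
String 2: 'rvisjcym'
Compare position by position:
pos 0: 'z' vs 'r' differ -> stop
Longest common prefix: "" (length 0)


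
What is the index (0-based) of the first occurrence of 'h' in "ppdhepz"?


Input string: 'ppdhepz'
Target: 'h'
Scanning left to right: s[0]='p', s[1]='p', s[2]='d', s[3]='h'
First match at index: 3


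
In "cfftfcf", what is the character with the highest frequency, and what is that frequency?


Input: 'cfftfcf'
Operation: tally each character
Counts: 'c':2, 'f':4, 't':1
Maximum: 'f' appears 4 times


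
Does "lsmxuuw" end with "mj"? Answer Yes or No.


Input string: 'lsmxuuw'
Suffix to check: 'mj'
Last 2 characters of input: 'uw'
Match: False
Result: No


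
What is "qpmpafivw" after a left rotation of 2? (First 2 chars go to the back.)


Input: 'qpmpafivw', shift = 2
Operation: split at index 2 and swap parts
Front part s[0:2] = 'qp'
Back part s[2:] = 'mpafivw'
Rotated = back + front = 'mpafivw' + 'qp'
Result: mpafivwqp


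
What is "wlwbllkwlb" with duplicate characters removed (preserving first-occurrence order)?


Input: 'wlwbllkwlb'
Operation: keep first occurrence of each character
Scan: s[0]='w' new -> keep; s[1]='l' new -> keep; s[2]='w' seen -> skip; s[3]='b' new -> keep; s[4]='l' seen -> skip; s[5]='l' seen -> skip; s[6]='k' new -> keep; s[7]='w' seen -> skip; s[8]='l' seen -> skip; s[9]='b' seen -> skip
Result: wlbk


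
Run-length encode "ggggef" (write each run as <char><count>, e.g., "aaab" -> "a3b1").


Input: 'ggggef'
Operation: identify consecutive runs
Runs: 'gggg' -> g4, 'e' -> e1, 'f' -> f1
Encoded: g4e1f1


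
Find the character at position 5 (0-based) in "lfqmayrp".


Input string: 'lfqmayrp'
Operation: get character at index 5
Index mapping: s[0]='l', s[1]='f', s[2]='q', s[3]='m', s[4]='a', s[5]='y'
Result: 'y'


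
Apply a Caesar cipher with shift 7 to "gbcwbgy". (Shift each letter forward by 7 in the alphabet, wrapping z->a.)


Input: 'gbcwbgy', shift = 7
Operation: for each letter, (position + 7) mod 26
Mapping: 'g'(6+7=13)->'n', 'b'(1+7=8)->'i', 'c'(2+7=9)->'j', 'w'(22+7=29, 29 mod 26=3)->'d', 'b'(1+7=8)->'i', 'g'(6+7=13)->'n', 'y'(24+7=31, 31 mod 26=5)->'f'
Result: nijdinf


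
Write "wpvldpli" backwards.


Input string: 'wpvldpli'
Operation: reverse character order
Original order: 'w' -> 'p' -> 'v' -> 'l' -> 'd' -> 'p' -> 'l' -> 'i'
Reversed order: 'i' -> 'l' -> 'p' -> 'd' -> 'l' -> 'v' -> 'p' -> 'w'
Result: ilpdlvpw


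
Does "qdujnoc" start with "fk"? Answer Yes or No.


Input string: 'qdujnoc'
Prefix to check: 'fk'
First 2 characters of input: 'qd'
Match: False
Result: No


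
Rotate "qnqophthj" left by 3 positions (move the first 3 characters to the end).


Input: 'qnqophthj', shift = 3
Operation: split at index 3 and swap parts
Front part s[0:3] = 'qnq'
Back part s[3:] = 'ophthj'
Rotated = back + front = 'ophthj' + 'qnq'
Result: ophthjqnq


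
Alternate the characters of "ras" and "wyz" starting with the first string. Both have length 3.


String 1: 'ras'
String 2: 'wyz'
Operation: alternate characters
Pairs: 'r'+'w', 'a'+'y', 's'+'z'
Result: rwaysz


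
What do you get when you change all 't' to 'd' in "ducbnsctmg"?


Input string: 'ducbnsctmg'
Operation: replace 't' with 'd'
Positions of 't': 7
After replacement: ducbnscdmg


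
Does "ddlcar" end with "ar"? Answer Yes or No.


Input string: 'ddlcar'
Suffix to check: 'ar'
Last 2 characters of input: 'ar'
Match: True
Result: Yes


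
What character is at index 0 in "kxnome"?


Input string: 'kxnome'
Operation: get character at index 0
Index mapping: s[0]='k'
Result: 'k'


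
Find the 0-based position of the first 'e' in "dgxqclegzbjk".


Input string: 'dgxqclegzbjk'
Target: 'e'
Scanning left to right: s[0]='d', s[1]='g', s[2]='x', s[3]='q', s[4]='c', s[5]='l', s[6]='e'
First match at index: 6


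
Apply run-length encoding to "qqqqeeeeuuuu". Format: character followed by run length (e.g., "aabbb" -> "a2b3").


Input: 'qqqqeeeeuuuu'
Operation: identify consecutive runs
Runs: 'qqqq' -> q4, 'eeee' -> e4, 'uuuu' -> u4
Encoded: q4e4u4


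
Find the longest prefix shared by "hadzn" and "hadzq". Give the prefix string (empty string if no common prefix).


String 1: 'hadzn'
String 2: 'hadzq'
Compare position by position:
pos 0: 'h' vs 'h' match
pos 1: 'a' vs 'a' match
pos 2: 'd' vs 'd' match
pos 3: 'z' vs 'z' match
pos 4: 'n' vs 'q' differ -> stop
Longest common prefix: "hadz" (length 4)


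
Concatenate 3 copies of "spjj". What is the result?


Input string: 'spjj'
Operation: repeat 3 times
Concatenation: 'spjj' + 'spjj' + 'spjj'
Result: spjjspjjspjj


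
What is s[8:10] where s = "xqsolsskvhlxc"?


Input string: 'xqsolsskvhlxc'
Operation: slice [8:10]
Extract characters: s[8]='v', s[9]='h'
Result: vh


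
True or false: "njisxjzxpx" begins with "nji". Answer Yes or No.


Input string: 'njisxjzxpx'
Prefix to check: 'nji'
First 3 characters of input: 'nji'
Match: True
Result: Yes


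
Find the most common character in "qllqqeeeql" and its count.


Input: 'qllqqeeeql'
Operation: tally each character
Counts: 'e':3, 'l':3, 'q':4
Maximum: 'q' appears 4 times


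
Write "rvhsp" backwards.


Input string: 'rvhsp'
Operation: reverse character order
Original order: 'r' -> 'v' -> 'h' -> 's' -> 'p'
Reversed order: 'p' -> 's' -> 'h' -> 'v' -> 'r'
Result: pshvr


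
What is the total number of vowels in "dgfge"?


Input string: 'dgfge'
Operation: count vowels (a, e, i, o, u)
Scan: s[0]='d', s[1]='g', s[2]='f', s[3]='g', s[4]='e' (vowel)
Vowels found: 1
Result: 1


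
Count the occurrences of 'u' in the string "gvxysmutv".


Input string: 'gvxysmutv'
Target character: 'u'
Scan each position: s[6]='u'
Matches found at indices: 6
Total: 1


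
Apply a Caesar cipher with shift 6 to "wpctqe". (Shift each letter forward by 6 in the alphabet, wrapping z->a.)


Input: 'wpctqe', shift = 6
Operation: for each letter, (position + 6) mod 26
Mapping: 'w'(22+6=28, 28 mod 26=2)->'c', 'p'(15+6=21)->'v', 'c'(2+6=8)->'i', 't'(19+6=25)->'z', 'q'(16+6=22)->'w', 'e'(4+6=10)->'k'
Result: cvizwk


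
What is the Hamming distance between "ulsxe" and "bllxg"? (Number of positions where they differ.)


String 1: 'ulsxe'
String 2: 'bllxg'
Compare each position: pos 0: 'u'!='b', pos 1: 'l'=='l', pos 2: 's'!='l', pos 3: 'x'=='x', pos 4: 'e'!='g'
Differing positions: 3
Hamming distance: 3


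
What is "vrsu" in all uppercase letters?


Input string: 'vrsu'
Operation: convert each letter to uppercase
Mapping: 'v'->'V', 'r'->'R', 's'->'S', 'u'->'U'
Result: VRSU


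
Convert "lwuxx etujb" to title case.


Input string: 'lwuxx etujb'
Operation: capitalize first letter of each word
Word transformations: 'lwuxx'->'Lwuxx', 'etujb'->'Etujb'
Result: Lwuxx Etujb


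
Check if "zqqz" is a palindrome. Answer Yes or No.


Input string: 'zqqz'
Reversed: 'zqqz'
Compare pairs: s[0]='z' vs s[3]='z' (match), s[1]='q' vs s[2]='q' (match)
Palindrome: Yes


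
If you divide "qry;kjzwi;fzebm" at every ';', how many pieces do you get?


Input string: 'qry;kjzwi;fzebm'
Delimiter: ';'
Split result: 'qry', 'kjzwi', 'fzebm'
Number of parts: 3


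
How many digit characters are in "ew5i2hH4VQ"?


Input string: 'ew5i2hH4VQ'
Operation: count digit characters (0-9)
Scan: 'e', 'w', '5'(digit), 'i', '2'(digit), 'h', 'H', '4'(digit), 'V', 'Q'
Digits found: 3
Result: 3


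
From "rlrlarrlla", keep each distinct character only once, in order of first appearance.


Input: 'rlrlarrlla'
Operation: keep first occurrence of each character
Scan: s[0]='r' new -> keep; s[1]='l' new -> keep; s[2]='r' seen -> skip; s[3]='l' seen -> skip; s[4]='a' new -> keep; s[5]='r' seen -> skip; s[6]='r' seen -> skip; s[7]='l' seen -> skip; s[8]='l' seen -> skip; s[9]='a' seen -> skip
Result: rla


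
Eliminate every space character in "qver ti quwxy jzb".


Input string: 'qver ti quwxy jzb'
Operation: remove all spaces
Words: 'qver', 'ti', 'quwxy', 'jzb'
Join without spaces: qvertiquwxyjzb


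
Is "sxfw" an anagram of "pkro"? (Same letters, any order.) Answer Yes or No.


String 1: 'pkro' -> sorted: 'kopr'
String 2: 'sxfw' -> sorted: 'fswx'
Compare sorted forms: 'kopr' != 'fswx'
Anagram: No


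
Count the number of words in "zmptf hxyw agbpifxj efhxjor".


Input string: 'zmptf hxyw agbpifxj efhxjor'
Operation: split by spaces
Words found: 'zmptf', 'hxyw', 'agbpifxj', 'efhxjor'
Word count: 4


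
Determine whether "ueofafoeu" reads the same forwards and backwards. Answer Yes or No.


Input string: 'ueofafoeu'
Reversed: 'ueofafoeu'
Compare pairs: s[0]='u' vs s[8]='u' (match), s[1]='e' vs s[7]='e' (match), s[2]='o' vs s[6]='o' (match), s[3]='f' vs s[5]='f' (match)
Palindrome: Yes


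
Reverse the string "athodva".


Input string: 'athodva'
Operation: reverse character order
Original order: 'a' -> 't' -> 'h' -> 'o' -> 'd' -> 'v' -> 'a'
Reversed order: 'a' -> 'v' -> 'd' -> 'o' -> 'h' -> 't' -> 'a'
Result: avdohta


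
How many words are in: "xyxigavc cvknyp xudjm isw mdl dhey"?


Input string: 'xyxigavc cvknyp xudjm isw mdl dhey'
Operation: split by spaces
Words found: 'xyxigavc', 'cvknyp', 'xudjm', 'isw', 'mdl', 'dhey'
Word count: 6


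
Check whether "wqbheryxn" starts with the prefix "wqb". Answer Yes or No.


Input string: 'wqbheryxn'
Prefix to check: 'wqb'
First 3 characters of input: 'wqb'
Match: True
Result: Yes


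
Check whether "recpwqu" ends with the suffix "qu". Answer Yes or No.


Input string: 'recpwqu'
Suffix to check: 'qu'
Last 2 characters of input: 'qu'
Match: True
Result: Yes


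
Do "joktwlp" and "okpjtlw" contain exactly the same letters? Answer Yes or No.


String 1: 'joktwlp' -> sorted: 'jkloptw'
String 2: 'okpjtlw' -> sorted: 'jkloptw'
Compare sorted forms: 'jkloptw' == 'jkloptw'
Anagram: Yes


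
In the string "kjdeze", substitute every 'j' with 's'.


Input string: 'kjdeze'
Operation: replace 'j' with 's'
Positions of 'j': 1
After replacement: ksdeze


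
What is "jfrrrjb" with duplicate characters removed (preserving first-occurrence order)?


Input: 'jfrrrjb'
Operation: keep first occurrence of each character
Scan: s[0]='j' new -> keep; s[1]='f' new -> keep; s[2]='r' new -> keep; s[3]='r' seen -> skip; s[4]='r' seen -> skip; s[5]='j' seen -> skip; s[6]='b' new -> keep
Result: jfrb


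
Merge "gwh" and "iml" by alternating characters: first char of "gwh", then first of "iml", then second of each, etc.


String 1: 'gwh'
String 2: 'iml'
Operation: alternate characters
Pairs: 'g'+'i', 'w'+'m', 'h'+'l'
Result: giwmhl
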